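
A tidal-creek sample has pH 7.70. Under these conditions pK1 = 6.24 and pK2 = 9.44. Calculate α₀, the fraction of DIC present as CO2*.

α₀ = 1 / (1 + K1/[H⁺] + K1K2/[H⁺]²) = 1 / (1 + 10^+1.46 + 10^-0.28)
   = 1 / (1 + 28.840 + 0.52481) = 1/30.365 = 0.03293

α₀ = 0.0329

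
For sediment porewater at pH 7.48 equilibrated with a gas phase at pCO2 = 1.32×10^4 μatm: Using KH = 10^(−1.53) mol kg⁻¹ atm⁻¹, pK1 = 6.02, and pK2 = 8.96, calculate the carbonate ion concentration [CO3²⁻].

[CO2*] = KH · pCO2 = 10^(−1.53) × 1.32×10^4×10^-6 = 3.896×10^-4 mol/kg
α₀ = 1/(1 + K1/[H⁺] + K1K2/[H⁺]²) = 1/(1 + 10^+1.46 + 10^-0.02) = 0.03247
DIC = [CO2*]/α₀ = 3.896×10^-4 / 0.03247 = 12.00 mmol/kg
[CO3²⁻] = α₂·DIC; α₂ = 0.03101, so [CO3²⁻] = 0.03101 × 12.00 = 0.372 mmol/kg

[CO3²⁻] = 0.372 mmol/kg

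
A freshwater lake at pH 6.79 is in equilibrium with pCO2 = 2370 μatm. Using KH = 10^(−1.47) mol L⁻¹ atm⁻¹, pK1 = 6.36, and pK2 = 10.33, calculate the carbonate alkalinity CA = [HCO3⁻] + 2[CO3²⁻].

[CO2*] = KH · pCO2 = 10^(−1.47) × 2370×10^-6 = 8.031×10^-5 mol/L
α₀ = 1/(1 + K1/[H⁺] + K1K2/[H⁺]²) = 1/(1 + 10^+0.43 + 10^-3.11) = 0.2708
DIC = [CO2*]/α₀ = 8.031×10^-5 / 0.2708 = 0.2965 mmol/L
CA = (α₁ + 2α₂)·DIC = (0.7290 + 2×0.0002102) × 0.2965 = 0.216 mmol/L

CA = 0.216 mmol/L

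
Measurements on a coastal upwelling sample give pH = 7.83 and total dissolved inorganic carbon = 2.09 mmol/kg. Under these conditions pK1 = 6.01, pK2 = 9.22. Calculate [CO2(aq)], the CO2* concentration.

[CO2*] = 0.0300 mmol/kg

α₀ = 1 / (1 + K1/[H⁺] + K1K2/[H⁺]²) = 1 / (1 + 10^+1.82 + 10^+0.43)
   = 1 / (1 + 66.069 + 2.6915) = 1/69.761 = 0.01433
[CO2*] = α₀ × DIC = 0.01433 × 2.09 = 0.0300 mmol/kg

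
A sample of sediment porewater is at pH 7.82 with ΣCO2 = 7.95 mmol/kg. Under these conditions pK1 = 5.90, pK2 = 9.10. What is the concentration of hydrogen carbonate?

α₁ = 1 / (1 + [H⁺]/K1 + K2/[H⁺]) = 1 / (1 + 10^-1.92 + 10^-1.28)
   = 1 / (1 + 0.012023 + 0.052481) = 1/1.0645 = 0.9394
[HCO3⁻] = α₁ × DIC = 0.9394 × 7.95 = 7.47 mmol/kg

[HCO3⁻] = 7.47 mmol/kg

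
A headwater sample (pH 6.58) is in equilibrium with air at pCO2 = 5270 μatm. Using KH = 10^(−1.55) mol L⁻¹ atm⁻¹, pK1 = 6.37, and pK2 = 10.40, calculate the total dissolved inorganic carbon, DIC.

DIC = 0.389 mmol/L

[CO2*] = KH · pCO2 = 10^(−1.55) × 5270×10^-6 = 1.485×10^-4 mol/L
α₀ = 1/(1 + K1/[H⁺] + K1K2/[H⁺]²) = 1/(1 + 10^+0.21 + 10^-3.61) = 0.3814
DIC = [CO2*]/α₀ = 1.485×10^-4 / 0.3814 = 0.389 mmol/L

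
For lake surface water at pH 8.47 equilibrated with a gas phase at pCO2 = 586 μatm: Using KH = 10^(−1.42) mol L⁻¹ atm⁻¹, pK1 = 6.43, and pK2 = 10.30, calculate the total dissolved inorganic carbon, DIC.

[CO2*] = KH · pCO2 = 10^(−1.42) × 586×10^-6 = 2.228×10^-5 mol/L
α₀ = 1/(1 + K1/[H⁺] + K1K2/[H⁺]²) = 1/(1 + 10^+2.04 + 10^+0.21) = 0.008907
DIC = [CO2*]/α₀ = 2.228×10^-5 / 0.008907 = 2.50 mmol/L

DIC = 2.50 mmol/L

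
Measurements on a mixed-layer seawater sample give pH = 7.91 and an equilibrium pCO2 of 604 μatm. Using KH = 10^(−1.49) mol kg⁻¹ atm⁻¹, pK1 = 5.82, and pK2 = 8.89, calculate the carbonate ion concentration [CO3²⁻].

[CO3²⁻] = 0.252 mmol/kg

[CO2*] = KH · pCO2 = 10^(−1.49) × 604×10^-6 = 1.955×10^-5 mol/kg
α₀ = 1/(1 + K1/[H⁺] + K1K2/[H⁺]²) = 1/(1 + 10^+2.09 + 10^+1.11) = 0.007304
DIC = [CO2*]/α₀ = 1.955×10^-5 / 0.007304 = 2.676 mmol/kg
[CO3²⁻] = α₂·DIC; α₂ = 0.09410, so [CO3²⁻] = 0.09410 × 2.676 = 0.252 mmol/kg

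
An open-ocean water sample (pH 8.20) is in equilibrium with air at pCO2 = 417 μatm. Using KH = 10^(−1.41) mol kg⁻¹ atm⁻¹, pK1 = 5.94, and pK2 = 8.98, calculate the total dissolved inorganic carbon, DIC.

[CO2*] = KH · pCO2 = 10^(−1.41) × 417×10^-6 = 1.622×10^-5 mol/kg
α₀ = 1/(1 + K1/[H⁺] + K1K2/[H⁺]²) = 1/(1 + 10^+2.26 + 10^+1.48) = 0.004691
DIC = [CO2*]/α₀ = 1.622×10^-5 / 0.004691 = 3.46 mmol/kg

DIC = 3.46 mmol/kg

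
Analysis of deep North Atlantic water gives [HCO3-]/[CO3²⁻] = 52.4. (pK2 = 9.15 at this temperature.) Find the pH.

pH = 7.43

From K2 = [H⁺][CO3²⁻]/[HCO3-]:  pH = pK2 − log₁₀([HCO3-]/[CO3²⁻])
log₁₀(52.4) = +1.719
pH = 9.15 − (+1.719) = 7.43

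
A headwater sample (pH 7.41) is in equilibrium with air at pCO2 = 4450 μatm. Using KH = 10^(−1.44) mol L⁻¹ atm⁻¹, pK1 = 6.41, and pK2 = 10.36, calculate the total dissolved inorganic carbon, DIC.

[CO2*] = KH · pCO2 = 10^(−1.44) × 4450×10^-6 = 1.616×10^-4 mol/L
α₀ = 1/(1 + K1/[H⁺] + K1K2/[H⁺]²) = 1/(1 + 10^+1.00 + 10^-1.95) = 0.09082
DIC = [CO2*]/α₀ = 1.616×10^-4 / 0.09082 = 1.78 mmol/L

DIC = 1.78 mmol/L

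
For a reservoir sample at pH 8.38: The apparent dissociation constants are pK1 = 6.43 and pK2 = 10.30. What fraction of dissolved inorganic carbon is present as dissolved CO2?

α₀ = 1 / (1 + K1/[H⁺] + K1K2/[H⁺]²) = 1 / (1 + 10^+1.95 + 10^+0.03)
   = 1 / (1 + 89.125 + 1.0715) = 1/91.197 = 0.01097

α₀ = 0.0110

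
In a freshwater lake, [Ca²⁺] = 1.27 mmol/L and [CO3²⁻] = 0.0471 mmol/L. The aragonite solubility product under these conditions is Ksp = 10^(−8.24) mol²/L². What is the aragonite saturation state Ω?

Ksp = 10^(−8.24) = 5.754×10^-9
Ω = [Ca²⁺][CO3²⁻]/Ksp = (1.27×10^-3)(0.0471×10^-3) / 5.754×10^-9 = 10.4

Ω = 10.4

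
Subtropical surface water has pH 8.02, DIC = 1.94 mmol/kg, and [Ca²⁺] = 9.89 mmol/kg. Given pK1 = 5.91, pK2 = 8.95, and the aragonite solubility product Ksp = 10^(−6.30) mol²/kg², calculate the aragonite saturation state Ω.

α₂ = 1 / (1 + [H⁺]/K2 + [H⁺]²/(K1K2)) = 1 / (1 + 10^+0.93 + 10^-1.18)
   = 1 / (1 + 8.5114 + 0.066069) = 1/9.5774 = 0.1044
[CO3²⁻] = α₂ × DIC = 0.1044 × 1.94 = 0.2026 mmol/kg
Ksp = 10^(−6.30) = 5.012×10^-7
Ω = [Ca²⁺][CO3²⁻]/Ksp = (9.89×10^-3)(2.026×10^-4) / 5.012×10^-7 = 4.00

Ω = 4.00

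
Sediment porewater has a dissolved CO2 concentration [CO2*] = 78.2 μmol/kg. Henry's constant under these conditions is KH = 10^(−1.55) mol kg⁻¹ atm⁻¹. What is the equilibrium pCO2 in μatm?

pCO2 = 2770 μatm

KH = 10^(−1.55) = 2.818×10^-2 mol kg⁻¹ atm⁻¹
pCO2 = [CO2*]/KH = 78.2×10^-6 / 2.818×10^-2 = 2.77×10^-3 atm = 2770 μatm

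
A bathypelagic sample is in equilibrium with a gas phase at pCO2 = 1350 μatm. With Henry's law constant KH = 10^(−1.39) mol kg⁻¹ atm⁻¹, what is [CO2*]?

[CO2*] = 55.0 μmol/kg

KH = 10^(−1.39) = 4.074×10^-2 mol kg⁻¹ atm⁻¹
[CO2*] = KH · pCO2 = 4.074×10^-2 × 1350×10^-6 atm = 5.50×10^-5 mol/kg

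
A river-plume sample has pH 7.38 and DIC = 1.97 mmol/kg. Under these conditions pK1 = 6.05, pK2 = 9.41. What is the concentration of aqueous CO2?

[CO2*] = 0.0872 mmol/kg

α₀ = 1 / (1 + K1/[H⁺] + K1K2/[H⁺]²) = 1 / (1 + 10^+1.33 + 10^-0.70)
   = 1 / (1 + 21.380 + 0.19953) = 1/22.579 = 0.04429
[CO2*] = α₀ × DIC = 0.04429 × 1.97 = 0.0872 mmol/kg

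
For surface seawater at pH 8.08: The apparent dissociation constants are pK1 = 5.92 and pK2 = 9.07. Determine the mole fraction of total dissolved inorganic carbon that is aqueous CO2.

α₀ = 0.00624

α₀ = 1 / (1 + K1/[H⁺] + K1K2/[H⁺]²) = 1 / (1 + 10^+2.16 + 10^+1.17)
   = 1 / (1 + 144.54 + 14.791) = 1/160.34 = 0.006237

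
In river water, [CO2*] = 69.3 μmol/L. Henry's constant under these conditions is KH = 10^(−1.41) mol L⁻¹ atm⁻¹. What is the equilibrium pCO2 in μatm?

KH = 10^(−1.41) = 3.890×10^-2 mol L⁻¹ atm⁻¹
pCO2 = [CO2*]/KH = 69.3×10^-6 / 3.890×10^-2 = 1.78×10^-3 atm = 1780 μatm

pCO2 = 1780 μatm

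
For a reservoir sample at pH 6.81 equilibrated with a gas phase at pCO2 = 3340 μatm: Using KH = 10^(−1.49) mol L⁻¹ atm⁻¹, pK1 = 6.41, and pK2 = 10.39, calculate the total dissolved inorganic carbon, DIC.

[CO2*] = KH · pCO2 = 10^(−1.49) × 3340×10^-6 = 1.081×10^-4 mol/L
α₀ = 1/(1 + K1/[H⁺] + K1K2/[H⁺]²) = 1/(1 + 10^+0.40 + 10^-3.18) = 0.2847
DIC = [CO2*]/α₀ = 1.081×10^-4 / 0.2847 = 0.380 mmol/L

DIC = 0.380 mmol/L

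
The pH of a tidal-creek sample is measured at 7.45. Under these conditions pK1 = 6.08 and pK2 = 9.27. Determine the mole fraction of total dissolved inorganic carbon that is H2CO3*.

α₀ = 1 / (1 + K1/[H⁺] + K1K2/[H⁺]²) = 1 / (1 + 10^+1.37 + 10^-0.45)
   = 1 / (1 + 23.442 + 0.35481) = 1/24.797 = 0.04033

α₀ = 0.0403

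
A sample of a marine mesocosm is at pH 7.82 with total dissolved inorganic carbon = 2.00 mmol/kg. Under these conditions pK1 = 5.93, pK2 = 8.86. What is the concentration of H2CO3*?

[CO2*] = 0.0233 mmol/kg

α₀ = 1 / (1 + K1/[H⁺] + K1K2/[H⁺]²) = 1 / (1 + 10^+1.89 + 10^+0.85)
   = 1 / (1 + 77.625 + 7.0795) = 1/85.704 = 0.01167
[CO2*] = α₀ × DIC = 0.01167 × 2.00 = 0.0233 mmol/kg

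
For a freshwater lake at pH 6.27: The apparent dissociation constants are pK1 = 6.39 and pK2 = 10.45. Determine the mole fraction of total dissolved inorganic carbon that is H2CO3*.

α₀ = 1 / (1 + K1/[H⁺] + K1K2/[H⁺]²) = 1 / (1 + 10^-0.12 + 10^-4.30)
   = 1 / (1 + 0.75858 + 5.0119×10^-5) = 1/1.7586 = 0.5686

α₀ = 0.569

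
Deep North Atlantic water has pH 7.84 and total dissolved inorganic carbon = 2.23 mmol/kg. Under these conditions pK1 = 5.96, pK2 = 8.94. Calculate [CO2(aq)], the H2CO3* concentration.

α₀ = 1 / (1 + K1/[H⁺] + K1K2/[H⁺]²) = 1 / (1 + 10^+1.88 + 10^+0.78)
   = 1 / (1 + 75.858 + 6.0256) = 1/82.883 = 0.01207
[CO2*] = α₀ × DIC = 0.01207 × 2.23 = 0.0269 mmol/kg

[CO2*] = 0.0269 mmol/kg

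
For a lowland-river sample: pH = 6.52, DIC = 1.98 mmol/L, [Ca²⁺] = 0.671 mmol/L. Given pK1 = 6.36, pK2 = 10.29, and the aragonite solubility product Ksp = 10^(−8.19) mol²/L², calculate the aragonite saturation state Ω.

Ω = 0.0207

α₂ = 1 / (1 + [H⁺]/K2 + [H⁺]²/(K1K2)) = 1 / (1 + 10^+3.77 + 10^+3.61)
   = 1 / (1 + 5888.4 + 4073.8) = 1/9963.2 = 0.0001004
[CO3²⁻] = α₂ × DIC = 0.0001004 × 1.98 = 0.0001987 mmol/L = 0.1987 μmol/L
Ksp = 10^(−8.19) = 6.457×10^-9
Ω = [Ca²⁺][CO3²⁻]/Ksp = (0.671×10^-3)(1.987×10^-7) / 6.457×10^-9 = 0.0207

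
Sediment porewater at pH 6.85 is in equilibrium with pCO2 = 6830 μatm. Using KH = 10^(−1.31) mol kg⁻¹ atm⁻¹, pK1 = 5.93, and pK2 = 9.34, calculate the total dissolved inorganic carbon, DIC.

[CO2*] = KH · pCO2 = 10^(−1.31) × 6830×10^-6 = 3.345×10^-4 mol/kg
α₀ = 1/(1 + K1/[H⁺] + K1K2/[H⁺]²) = 1/(1 + 10^+0.92 + 10^-1.57) = 0.1070
DIC = [CO2*]/α₀ = 3.345×10^-4 / 0.1070 = 3.13 mmol/kg

DIC = 3.13 mmol/kg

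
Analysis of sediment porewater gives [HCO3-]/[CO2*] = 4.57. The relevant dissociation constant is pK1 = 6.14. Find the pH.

pH = 6.80

From K1 = [H⁺][HCO3-]/[CO2*]:  pH = pK1 + log₁₀([HCO3-]/[CO2*])
log₁₀(4.57) = +0.660
pH = 6.14 + (+0.660) = 6.80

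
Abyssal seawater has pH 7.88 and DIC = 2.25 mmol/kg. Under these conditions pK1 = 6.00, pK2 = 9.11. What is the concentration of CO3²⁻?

α₂ = 1 / (1 + [H⁺]/K2 + [H⁺]²/(K1K2)) = 1 / (1 + 10^+1.23 + 10^-0.65)
   = 1 / (1 + 16.982 + 0.22387) = 1/18.206 = 0.05493
[CO3²⁻] = α₂ × DIC = 0.05493 × 2.25 = 0.124 mmol/kg

[CO3²⁻] = 0.124 mmol/kg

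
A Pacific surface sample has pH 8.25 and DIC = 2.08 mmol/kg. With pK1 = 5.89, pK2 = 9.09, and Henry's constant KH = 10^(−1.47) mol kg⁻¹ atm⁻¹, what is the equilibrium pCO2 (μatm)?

α₀ = 1 / (1 + K1/[H⁺] + K1K2/[H⁺]²) = 1 / (1 + 10^+2.36 + 10^+1.52)
   = 1 / (1 + 229.09 + 33.113) = 1/263.20 = 0.003799
[CO2*] = α₀ × DIC = 0.003799 × 2.08 = 0.007903 mmol/kg = 7.903 μmol/kg
pCO2 = [CO2*]/KH = 7.903×10^-6 / 3.388×10^-2 = 233 μatm

pCO2 = 233 μatm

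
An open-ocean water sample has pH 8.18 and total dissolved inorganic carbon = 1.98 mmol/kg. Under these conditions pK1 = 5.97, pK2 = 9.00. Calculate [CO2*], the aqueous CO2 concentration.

[CO2*] = 10.5 μmol/kg

α₀ = 1 / (1 + K1/[H⁺] + K1K2/[H⁺]²) = 1 / (1 + 10^+2.21 + 10^+1.39)
   = 1 / (1 + 162.18 + 24.547) = 1/187.73 = 0.005327
[CO2*] = α₀ × DIC = 0.005327 × 1.98 = 0.0105 mmol/kg = 10.5 μmol/kg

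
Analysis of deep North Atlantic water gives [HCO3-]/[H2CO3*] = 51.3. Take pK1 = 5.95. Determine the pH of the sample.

pH = 7.66

From K1 = [H⁺][HCO3-]/[H2CO3*]:  pH = pK1 + log₁₀([HCO3-]/[H2CO3*])
log₁₀(51.3) = +1.710
pH = 5.95 + (+1.710) = 7.66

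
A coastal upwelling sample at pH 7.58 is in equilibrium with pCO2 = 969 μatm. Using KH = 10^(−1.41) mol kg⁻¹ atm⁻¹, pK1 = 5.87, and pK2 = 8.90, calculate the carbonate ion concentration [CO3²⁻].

[CO2*] = KH · pCO2 = 10^(−1.41) × 969×10^-6 = 3.770×10^-5 mol/kg
α₀ = 1/(1 + K1/[H⁺] + K1K2/[H⁺]²) = 1/(1 + 10^+1.71 + 10^+0.39) = 0.01827
DIC = [CO2*]/α₀ = 3.770×10^-5 / 0.01827 = 2.064 mmol/kg
[CO3²⁻] = α₂·DIC; α₂ = 0.04484, so [CO3²⁻] = 0.04484 × 2.064 = 0.0925 mmol/kg

[CO3²⁻] = 0.0925 mmol/kg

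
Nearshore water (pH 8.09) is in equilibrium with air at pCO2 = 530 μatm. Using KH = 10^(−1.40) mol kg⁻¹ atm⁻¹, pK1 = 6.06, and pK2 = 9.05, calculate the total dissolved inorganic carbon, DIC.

[CO2*] = KH · pCO2 = 10^(−1.40) × 530×10^-6 = 2.110×10^-5 mol/kg
α₀ = 1/(1 + K1/[H⁺] + K1K2/[H⁺]²) = 1/(1 + 10^+2.03 + 10^+1.07) = 0.008340
DIC = [CO2*]/α₀ = 2.110×10^-5 / 0.008340 = 2.53 mmol/kg

DIC = 2.53 mmol/kg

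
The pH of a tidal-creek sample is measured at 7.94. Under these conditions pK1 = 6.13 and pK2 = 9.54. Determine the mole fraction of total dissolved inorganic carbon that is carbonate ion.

α₂ = 1 / (1 + [H⁺]/K2 + [H⁺]²/(K1K2)) = 1 / (1 + 10^+1.60 + 10^-0.21)
   = 1 / (1 + 39.811 + 0.61660) = 1/41.427 = 0.02414

α₂ = 0.0241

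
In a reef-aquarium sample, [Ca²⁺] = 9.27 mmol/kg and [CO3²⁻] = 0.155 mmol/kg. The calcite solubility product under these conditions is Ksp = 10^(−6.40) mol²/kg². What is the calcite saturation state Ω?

Ksp = 10^(−6.40) = 3.981×10^-7
Ω = [Ca²⁺][CO3²⁻]/Ksp = (9.27×10^-3)(0.155×10^-3) / 3.981×10^-7 = 3.61

Ω = 3.61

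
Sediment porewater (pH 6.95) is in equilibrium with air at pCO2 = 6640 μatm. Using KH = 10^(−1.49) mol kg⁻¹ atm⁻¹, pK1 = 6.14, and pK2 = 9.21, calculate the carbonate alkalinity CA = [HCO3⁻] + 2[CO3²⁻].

CA = 1.40 mmol/kg

[CO2*] = KH · pCO2 = 10^(−1.49) × 6640×10^-6 = 2.149×10^-4 mol/kg
α₀ = 1/(1 + K1/[H⁺] + K1K2/[H⁺]²) = 1/(1 + 10^+0.81 + 10^-1.45) = 0.1335
DIC = [CO2*]/α₀ = 2.149×10^-4 / 0.1335 = 1.610 mmol/kg
CA = (α₁ + 2α₂)·DIC = (0.8618 + 2×0.004736) × 1.610 = 1.40 mmol/kg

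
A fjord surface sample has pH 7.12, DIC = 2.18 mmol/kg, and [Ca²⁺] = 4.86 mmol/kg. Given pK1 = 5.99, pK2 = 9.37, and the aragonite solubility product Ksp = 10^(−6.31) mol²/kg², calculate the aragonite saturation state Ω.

α₂ = 1 / (1 + [H⁺]/K2 + [H⁺]²/(K1K2)) = 1 / (1 + 10^+2.25 + 10^+1.12)
   = 1 / (1 + 177.83 + 13.183) = 1/192.01 = 0.005208
[CO3²⁻] = α₂ × DIC = 0.005208 × 2.18 = 0.01135 mmol/kg = 11.35 μmol/kg
Ksp = 10^(−6.31) = 4.898×10^-7
Ω = [Ca²⁺][CO3²⁻]/Ksp = (4.86×10^-3)(1.135×10^-5) / 4.898×10^-7 = 0.113

Ω = 0.113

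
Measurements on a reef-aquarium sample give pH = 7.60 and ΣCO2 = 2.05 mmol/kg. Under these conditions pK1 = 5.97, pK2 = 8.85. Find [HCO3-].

[HCO3⁻] = 1.90 mmol/kg

α₁ = 1 / (1 + [H⁺]/K1 + K2/[H⁺]) = 1 / (1 + 10^-1.63 + 10^-1.25)
   = 1 / (1 + 0.023442 + 0.056234) = 1/1.0797 = 0.9262
[HCO3⁻] = α₁ × DIC = 0.9262 × 2.05 = 1.90 mmol/kg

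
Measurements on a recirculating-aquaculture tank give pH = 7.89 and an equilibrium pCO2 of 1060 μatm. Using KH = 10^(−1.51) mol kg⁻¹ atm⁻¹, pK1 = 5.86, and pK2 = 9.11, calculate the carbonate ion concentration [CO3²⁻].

[CO2*] = KH · pCO2 = 10^(−1.51) × 1060×10^-6 = 3.276×10^-5 mol/kg
α₀ = 1/(1 + K1/[H⁺] + K1K2/[H⁺]²) = 1/(1 + 10^+2.03 + 10^+0.81) = 0.008725
DIC = [CO2*]/α₀ = 3.276×10^-5 / 0.008725 = 3.754 mmol/kg
[CO3²⁻] = α₂·DIC; α₂ = 0.05634, so [CO3²⁻] = 0.05634 × 3.754 = 0.211 mmol/kg

[CO3²⁻] = 0.211 mmol/kg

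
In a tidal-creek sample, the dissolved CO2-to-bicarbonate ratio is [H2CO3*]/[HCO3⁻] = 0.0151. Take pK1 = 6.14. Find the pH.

pH = 7.96

From K1 = [H⁺][HCO3⁻]/[H2CO3*]:  pH = pK1 − log₁₀([H2CO3*]/[HCO3⁻])
log₁₀(0.0151) = -1.821
pH = 6.14 − (-1.821) = 7.96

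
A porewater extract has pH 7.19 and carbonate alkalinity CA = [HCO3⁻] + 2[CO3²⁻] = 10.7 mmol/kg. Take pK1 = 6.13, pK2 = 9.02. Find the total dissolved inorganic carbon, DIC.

CA = [HCO3⁻] + 2[CO3²⁻] = (α₁ + 2α₂)·DIC
At pH 7.19: [H⁺]/K1 = 10^-1.06 = 0.087096, K2/[H⁺] = 10^-1.83 = 0.014791
α₁ = 1/(1 + 0.087096 + 0.014791) = 1/1.1019 = 0.9075; α₂ = α₁·K2/[H⁺] = 0.01342
α₁ + 2α₂ = 0.9344
DIC = CA / (α₁ + 2α₂) = 10.7 / 0.9344 = 11.5 mmol/kg

DIC = 11.5 mmol/kg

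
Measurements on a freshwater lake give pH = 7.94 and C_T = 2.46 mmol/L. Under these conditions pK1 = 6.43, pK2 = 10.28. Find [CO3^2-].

α₂ = 1 / (1 + [H⁺]/K2 + [H⁺]²/(K1K2)) = 1 / (1 + 10^+2.34 + 10^+0.83)
   = 1 / (1 + 218.78 + 6.7608) = 1/226.54 = 0.004414
[CO3²⁻] = α₂ × DIC = 0.004414 × 2.46 = 0.0109 mmol/L = 10.9 μmol/L

[CO3²⁻] = 10.9 μmol/L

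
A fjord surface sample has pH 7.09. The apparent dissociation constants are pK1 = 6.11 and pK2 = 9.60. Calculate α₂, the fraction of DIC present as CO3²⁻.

α₂ = 0.00279

α₂ = 1 / (1 + [H⁺]/K2 + [H⁺]²/(K1K2)) = 1 / (1 + 10^+2.51 + 10^+1.53)
   = 1 / (1 + 323.59 + 33.884) = 1/358.48 = 0.002790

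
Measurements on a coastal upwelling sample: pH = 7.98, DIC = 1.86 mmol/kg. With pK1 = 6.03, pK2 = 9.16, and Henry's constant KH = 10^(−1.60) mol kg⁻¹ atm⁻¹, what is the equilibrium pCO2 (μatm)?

pCO2 = 771 μatm

α₀ = 1 / (1 + K1/[H⁺] + K1K2/[H⁺]²) = 1 / (1 + 10^+1.95 + 10^+0.77)
   = 1 / (1 + 89.125 + 5.8884) = 1/96.014 = 0.01042
[CO2*] = α₀ × DIC = 0.01042 × 1.86 = 0.01937 mmol/kg = 19.37 μmol/kg
pCO2 = [CO2*]/KH = 1.937×10^-5 / 2.512×10^-2 = 771 μatm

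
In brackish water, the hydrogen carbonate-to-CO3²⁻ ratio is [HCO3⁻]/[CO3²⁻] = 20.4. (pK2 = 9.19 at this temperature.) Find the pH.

pH = 7.88

From K2 = [H⁺][CO3²⁻]/[HCO3⁻]:  pH = pK2 − log₁₀([HCO3⁻]/[CO3²⁻])
log₁₀(20.4) = +1.310
pH = 9.19 − (+1.310) = 7.88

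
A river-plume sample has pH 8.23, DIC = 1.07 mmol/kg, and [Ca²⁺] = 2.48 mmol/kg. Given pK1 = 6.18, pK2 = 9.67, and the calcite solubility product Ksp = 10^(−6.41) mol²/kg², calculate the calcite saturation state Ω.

Ω = 0.237

α₂ = 1 / (1 + [H⁺]/K2 + [H⁺]²/(K1K2)) = 1 / (1 + 10^+1.44 + 10^-0.61)
   = 1 / (1 + 27.542 + 0.24547) = 1/28.788 = 0.03474
[CO3²⁻] = α₂ × DIC = 0.03474 × 1.07 = 0.03717 mmol/kg
Ksp = 10^(−6.41) = 3.890×10^-7
Ω = [Ca²⁺][CO3²⁻]/Ksp = (2.48×10^-3)(3.717×10^-5) / 3.890×10^-7 = 0.237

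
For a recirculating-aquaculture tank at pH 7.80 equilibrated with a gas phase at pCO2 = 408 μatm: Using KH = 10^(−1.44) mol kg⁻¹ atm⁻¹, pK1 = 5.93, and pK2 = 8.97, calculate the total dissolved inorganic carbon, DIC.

DIC = 1.19 mmol/kg

[CO2*] = KH · pCO2 = 10^(−1.44) × 408×10^-6 = 1.481×10^-5 mol/kg
α₀ = 1/(1 + K1/[H⁺] + K1K2/[H⁺]²) = 1/(1 + 10^+1.87 + 10^+0.70) = 0.01248
DIC = [CO2*]/α₀ = 1.481×10^-5 / 0.01248 = 1.19 mmol/kg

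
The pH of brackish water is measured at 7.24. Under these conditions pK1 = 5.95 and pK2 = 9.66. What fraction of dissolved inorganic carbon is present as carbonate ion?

α₂ = 1 / (1 + [H⁺]/K2 + [H⁺]²/(K1K2)) = 1 / (1 + 10^+2.42 + 10^+1.13)
   = 1 / (1 + 263.03 + 13.490) = 1/277.52 = 0.003603

α₂ = 0.00360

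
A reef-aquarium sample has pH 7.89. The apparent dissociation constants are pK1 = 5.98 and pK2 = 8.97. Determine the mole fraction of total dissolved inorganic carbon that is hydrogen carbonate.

α₁ = 1 / (1 + [H⁺]/K1 + K2/[H⁺]) = 1 / (1 + 10^-1.91 + 10^-1.08)
   = 1 / (1 + 0.012303 + 0.083176) = 1/1.0955 = 0.9128

α₁ = 0.913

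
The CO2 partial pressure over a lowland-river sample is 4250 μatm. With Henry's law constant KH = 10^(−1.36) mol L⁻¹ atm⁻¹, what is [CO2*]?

[CO2*] = 186 μmol/L

KH = 10^(−1.36) = 4.365×10^-2 mol L⁻¹ atm⁻¹
[CO2*] = KH · pCO2 = 4.365×10^-2 × 4250×10^-6 atm = 1.86×10^-4 mol/L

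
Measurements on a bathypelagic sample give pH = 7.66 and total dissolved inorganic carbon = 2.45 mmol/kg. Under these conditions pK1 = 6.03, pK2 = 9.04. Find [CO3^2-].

[CO3²⁻] = 0.0959 mmol/kg

α₂ = 1 / (1 + [H⁺]/K2 + [H⁺]²/(K1K2)) = 1 / (1 + 10^+1.38 + 10^-0.25)
   = 1 / (1 + 23.988 + 0.56234) = 1/25.551 = 0.03914
[CO3²⁻] = α₂ × DIC = 0.03914 × 2.45 = 0.0959 mmol/kg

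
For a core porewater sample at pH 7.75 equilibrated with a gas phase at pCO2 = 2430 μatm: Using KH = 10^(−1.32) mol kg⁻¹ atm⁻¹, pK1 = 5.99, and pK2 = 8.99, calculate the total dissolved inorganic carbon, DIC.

DIC = 7.19 mmol/kg

[CO2*] = KH · pCO2 = 10^(−1.32) × 2430×10^-6 = 1.163×10^-4 mol/kg
α₀ = 1/(1 + K1/[H⁺] + K1K2/[H⁺]²) = 1/(1 + 10^+1.76 + 10^+0.52) = 0.01617
DIC = [CO2*]/α₀ = 1.163×10^-4 / 0.01617 = 7.19 mmol/kg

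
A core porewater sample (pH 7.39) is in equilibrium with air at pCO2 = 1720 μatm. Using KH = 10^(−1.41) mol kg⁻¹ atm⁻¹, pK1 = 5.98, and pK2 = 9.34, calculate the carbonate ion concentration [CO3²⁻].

[CO3²⁻] = 19.3 μmol/kg

[CO2*] = KH · pCO2 = 10^(−1.41) × 1720×10^-6 = 6.692×10^-5 mol/kg
α₀ = 1/(1 + K1/[H⁺] + K1K2/[H⁺]²) = 1/(1 + 10^+1.41 + 10^-0.54) = 0.03705
DIC = [CO2*]/α₀ = 6.692×10^-5 / 0.03705 = 1.806 mmol/kg
[CO3²⁻] = α₂·DIC; α₂ = 0.01068, so [CO3²⁻] = 0.01068 × 1.806 = 0.0193 mmol/kg = 19.3 μmol/kg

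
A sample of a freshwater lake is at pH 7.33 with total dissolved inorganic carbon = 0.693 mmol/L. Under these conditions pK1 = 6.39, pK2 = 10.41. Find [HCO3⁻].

[HCO3⁻] = 0.621 mmol/L

α₁ = 1 / (1 + [H⁺]/K1 + K2/[H⁺]) = 1 / (1 + 10^-0.94 + 10^-3.08)
   = 1 / (1 + 0.11482 + 0.00083176) = 1/1.1156 = 0.8963
[HCO3⁻] = α₁ × DIC = 0.8963 × 0.693 = 0.621 mmol/L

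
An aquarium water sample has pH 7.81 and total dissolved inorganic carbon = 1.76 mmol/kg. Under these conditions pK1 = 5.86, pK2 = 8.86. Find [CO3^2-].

α₂ = 1 / (1 + [H⁺]/K2 + [H⁺]²/(K1K2)) = 1 / (1 + 10^+1.05 + 10^-0.90)
   = 1 / (1 + 11.220 + 0.12589) = 1/12.346 = 0.08100
[CO3²⁻] = α₂ × DIC = 0.08100 × 1.76 = 0.143 mmol/kg

[CO3²⁻] = 0.143 mmol/kg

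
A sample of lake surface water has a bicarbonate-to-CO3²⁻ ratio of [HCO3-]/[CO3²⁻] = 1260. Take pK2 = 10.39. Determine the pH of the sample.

pH = 7.29

From K2 = [H⁺][CO3²⁻]/[HCO3-]:  pH = pK2 − log₁₀([HCO3-]/[CO3²⁻])
log₁₀(1260) = +3.100
pH = 10.39 − (+3.100) = 7.29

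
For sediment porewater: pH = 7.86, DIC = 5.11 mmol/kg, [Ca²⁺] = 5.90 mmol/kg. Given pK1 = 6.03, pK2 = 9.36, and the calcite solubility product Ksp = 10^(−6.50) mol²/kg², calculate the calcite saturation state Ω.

Ω = 2.88

α₂ = 1 / (1 + [H⁺]/K2 + [H⁺]²/(K1K2)) = 1 / (1 + 10^+1.50 + 10^-0.33)
   = 1 / (1 + 31.623 + 0.46774) = 1/33.091 = 0.03022
[CO3²⁻] = α₂ × DIC = 0.03022 × 5.11 = 0.1544 mmol/kg
Ksp = 10^(−6.50) = 3.162×10^-7
Ω = [Ca²⁺][CO3²⁻]/Ksp = (5.90×10^-3)(1.544×10^-4) / 3.162×10^-7 = 2.88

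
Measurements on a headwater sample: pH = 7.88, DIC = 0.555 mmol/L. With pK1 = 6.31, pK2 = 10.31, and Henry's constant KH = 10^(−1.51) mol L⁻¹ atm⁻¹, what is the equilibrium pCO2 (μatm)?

pCO2 = 469 μatm

α₀ = 1 / (1 + K1/[H⁺] + K1K2/[H⁺]²) = 1 / (1 + 10^+1.57 + 10^-0.86)
   = 1 / (1 + 37.154 + 0.13804) = 1/38.292 = 0.02612
[CO2*] = α₀ × DIC = 0.02612 × 0.555 = 0.01449 mmol/L = 14.49 μmol/L
pCO2 = [CO2*]/KH = 1.449×10^-5 / 3.090×10^-2 = 469 μatm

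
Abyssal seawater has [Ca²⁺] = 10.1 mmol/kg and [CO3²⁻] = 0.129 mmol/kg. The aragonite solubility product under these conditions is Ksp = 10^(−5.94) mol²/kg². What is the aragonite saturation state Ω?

Ω = 1.13

Ksp = 10^(−5.94) = 1.148×10^-6
Ω = [Ca²⁺][CO3²⁻]/Ksp = (10.1×10^-3)(0.129×10^-3) / 1.148×10^-6 = 1.13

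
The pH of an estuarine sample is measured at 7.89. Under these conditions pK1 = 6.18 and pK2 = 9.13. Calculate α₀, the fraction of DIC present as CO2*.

α₀ = 1 / (1 + K1/[H⁺] + K1K2/[H⁺]²) = 1 / (1 + 10^+1.71 + 10^+0.47)
   = 1 / (1 + 51.286 + 2.9512) = 1/55.237 = 0.01810

α₀ = 0.0181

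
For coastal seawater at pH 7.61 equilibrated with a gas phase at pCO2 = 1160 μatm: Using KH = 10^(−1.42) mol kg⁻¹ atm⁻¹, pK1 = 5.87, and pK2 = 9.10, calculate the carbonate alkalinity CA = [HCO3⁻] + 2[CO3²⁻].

[CO2*] = KH · pCO2 = 10^(−1.42) × 1160×10^-6 = 4.410×10^-5 mol/kg
α₀ = 1/(1 + K1/[H⁺] + K1K2/[H⁺]²) = 1/(1 + 10^+1.74 + 10^+0.25) = 0.01732
DIC = [CO2*]/α₀ = 4.410×10^-5 / 0.01732 = 2.546 mmol/kg
CA = (α₁ + 2α₂)·DIC = (0.9519 + 2×0.03080) × 2.546 = 2.58 mmol/kg

CA = 2.58 mmol/kg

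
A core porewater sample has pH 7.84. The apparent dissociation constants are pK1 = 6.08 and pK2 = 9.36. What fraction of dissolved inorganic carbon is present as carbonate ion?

α₂ = 0.0288

α₂ = 1 / (1 + [H⁺]/K2 + [H⁺]²/(K1K2)) = 1 / (1 + 10^+1.52 + 10^-0.24)
   = 1 / (1 + 33.113 + 0.57544) = 1/34.689 = 0.02883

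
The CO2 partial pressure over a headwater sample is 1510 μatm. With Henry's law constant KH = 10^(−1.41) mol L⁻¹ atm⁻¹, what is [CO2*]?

[CO2*] = 58.7 μmol/L

KH = 10^(−1.41) = 3.890×10^-2 mol L⁻¹ atm⁻¹
[CO2*] = KH · pCO2 = 3.890×10^-2 × 1510×10^-6 atm = 5.87×10^-5 mol/L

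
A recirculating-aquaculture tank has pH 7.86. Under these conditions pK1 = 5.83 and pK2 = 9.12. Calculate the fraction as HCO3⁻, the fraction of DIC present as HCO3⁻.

α₁ = 1 / (1 + [H⁺]/K1 + K2/[H⁺]) = 1 / (1 + 10^-2.03 + 10^-1.26)
   = 1 / (1 + 0.0093325 + 0.054954) = 1/1.0643 = 0.9396

α₁ = 0.940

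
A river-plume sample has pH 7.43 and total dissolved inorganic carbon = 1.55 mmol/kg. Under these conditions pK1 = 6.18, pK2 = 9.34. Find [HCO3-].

[HCO3⁻] = 1.45 mmol/kg

α₁ = 1 / (1 + [H⁺]/K1 + K2/[H⁺]) = 1 / (1 + 10^-1.25 + 10^-1.91)
   = 1 / (1 + 0.056234 + 0.012303) = 1/1.0685 = 0.9359
[HCO3⁻] = α₁ × DIC = 0.9359 × 1.55 = 1.45 mmol/kg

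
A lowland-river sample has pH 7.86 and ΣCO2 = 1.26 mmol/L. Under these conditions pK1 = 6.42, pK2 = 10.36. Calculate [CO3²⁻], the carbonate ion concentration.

[CO3²⁻] = 3.83 μmol/L

α₂ = 1 / (1 + [H⁺]/K2 + [H⁺]²/(K1K2)) = 1 / (1 + 10^+2.50 + 10^+1.06)
   = 1 / (1 + 316.23 + 11.482) = 1/328.71 = 0.003042
[CO3²⁻] = α₂ × DIC = 0.003042 × 1.26 = 0.00383 mmol/L = 3.83 μmol/L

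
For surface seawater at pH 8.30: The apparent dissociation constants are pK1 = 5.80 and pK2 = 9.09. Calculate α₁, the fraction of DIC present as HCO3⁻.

α₁ = 1 / (1 + [H⁺]/K1 + K2/[H⁺]) = 1 / (1 + 10^-2.50 + 10^-0.79)
   = 1 / (1 + 0.0031623 + 0.16218) = 1/1.1653 = 0.8581

α₁ = 0.858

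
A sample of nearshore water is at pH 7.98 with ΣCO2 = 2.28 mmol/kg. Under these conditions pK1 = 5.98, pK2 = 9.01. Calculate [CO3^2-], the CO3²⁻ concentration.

α₂ = 1 / (1 + [H⁺]/K2 + [H⁺]²/(K1K2)) = 1 / (1 + 10^+1.03 + 10^-0.97)
   = 1 / (1 + 10.715 + 0.10715) = 1/11.822 = 0.08459
[CO3²⁻] = α₂ × DIC = 0.08459 × 2.28 = 0.193 mmol/kg

[CO3²⁻] = 0.193 mmol/kg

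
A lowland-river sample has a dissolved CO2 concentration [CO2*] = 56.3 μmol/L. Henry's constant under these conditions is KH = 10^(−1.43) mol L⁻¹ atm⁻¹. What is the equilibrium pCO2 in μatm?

KH = 10^(−1.43) = 3.715×10^-2 mol L⁻¹ atm⁻¹
pCO2 = [CO2*]/KH = 56.3×10^-6 / 3.715×10^-2 = 1.52×10^-3 atm = 1520 μatm

pCO2 = 1520 μatm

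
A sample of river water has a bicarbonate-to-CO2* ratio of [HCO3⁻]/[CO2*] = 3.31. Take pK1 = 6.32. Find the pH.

From K1 = [H⁺][HCO3⁻]/[CO2*]:  pH = pK1 + log₁₀([HCO3⁻]/[CO2*])
log₁₀(3.31) = +0.520
pH = 6.32 + (+0.520) = 6.84

pH = 6.84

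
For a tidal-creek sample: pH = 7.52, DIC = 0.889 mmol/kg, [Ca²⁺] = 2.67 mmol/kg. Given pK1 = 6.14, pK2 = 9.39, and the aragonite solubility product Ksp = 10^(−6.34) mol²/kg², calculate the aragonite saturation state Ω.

Ω = 0.0664

α₂ = 1 / (1 + [H⁺]/K2 + [H⁺]²/(K1K2)) = 1 / (1 + 10^+1.87 + 10^+0.49)
   = 1 / (1 + 74.131 + 3.0903) = 1/78.221 = 0.01278
[CO3²⁻] = α₂ × DIC = 0.01278 × 0.889 = 0.01137 mmol/kg = 11.37 μmol/kg
Ksp = 10^(−6.34) = 4.571×10^-7
Ω = [Ca²⁺][CO3²⁻]/Ksp = (2.67×10^-3)(1.137×10^-5) / 4.571×10^-7 = 0.0664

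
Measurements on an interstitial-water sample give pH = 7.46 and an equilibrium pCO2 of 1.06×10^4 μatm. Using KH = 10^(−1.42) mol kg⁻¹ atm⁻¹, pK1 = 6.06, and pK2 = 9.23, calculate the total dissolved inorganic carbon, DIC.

DIC = 10.7 mmol/kg

[CO2*] = KH · pCO2 = 10^(−1.42) × 1.06×10^4×10^-6 = 4.030×10^-4 mol/kg
α₀ = 1/(1 + K1/[H⁺] + K1K2/[H⁺]²) = 1/(1 + 10^+1.40 + 10^-0.37) = 0.03767
DIC = [CO2*]/α₀ = 4.030×10^-4 / 0.03767 = 10.7 mmol/kg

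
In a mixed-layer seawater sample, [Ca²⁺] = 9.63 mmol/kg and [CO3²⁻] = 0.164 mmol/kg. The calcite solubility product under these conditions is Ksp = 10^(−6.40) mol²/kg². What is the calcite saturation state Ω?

Ω = 3.97

Ksp = 10^(−6.40) = 3.981×10^-7
Ω = [Ca²⁺][CO3²⁻]/Ksp = (9.63×10^-3)(0.164×10^-3) / 3.981×10^-7 = 3.97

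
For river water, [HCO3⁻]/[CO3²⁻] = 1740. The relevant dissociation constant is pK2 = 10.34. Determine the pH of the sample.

From K2 = [H⁺][CO3²⁻]/[HCO3⁻]:  pH = pK2 − log₁₀([HCO3⁻]/[CO3²⁻])
log₁₀(1740) = +3.241
pH = 10.34 − (+3.241) = 7.10

pH = 7.10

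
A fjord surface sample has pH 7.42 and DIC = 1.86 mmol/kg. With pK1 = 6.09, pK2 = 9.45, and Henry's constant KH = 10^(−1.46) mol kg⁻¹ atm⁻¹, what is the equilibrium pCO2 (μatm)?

α₀ = 1 / (1 + K1/[H⁺] + K1K2/[H⁺]²) = 1 / (1 + 10^+1.33 + 10^-0.70)
   = 1 / (1 + 21.380 + 0.19953) = 1/22.579 = 0.04429
[CO2*] = α₀ × DIC = 0.04429 × 1.86 = 0.08238 mmol/kg
pCO2 = [CO2*]/KH = 8.238×10^-5 / 3.467×10^-2 = 2380 μatm

pCO2 = 2380 μatm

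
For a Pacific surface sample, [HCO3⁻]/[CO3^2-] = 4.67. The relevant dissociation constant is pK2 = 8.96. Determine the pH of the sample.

From K2 = [H⁺][CO3^2-]/[HCO3⁻]:  pH = pK2 − log₁₀([HCO3⁻]/[CO3^2-])
log₁₀(4.67) = +0.669
pH = 8.96 − (+0.669) = 8.29

pH = 8.29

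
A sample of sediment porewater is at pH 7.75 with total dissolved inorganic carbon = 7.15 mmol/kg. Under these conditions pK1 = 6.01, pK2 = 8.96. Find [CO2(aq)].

α₀ = 1 / (1 + K1/[H⁺] + K1K2/[H⁺]²) = 1 / (1 + 10^+1.74 + 10^+0.53)
   = 1 / (1 + 54.954 + 3.3884) = 1/59.343 = 0.01685
[CO2*] = α₀ × DIC = 0.01685 × 7.15 = 0.120 mmol/kg

[CO2*] = 0.120 mmol/kg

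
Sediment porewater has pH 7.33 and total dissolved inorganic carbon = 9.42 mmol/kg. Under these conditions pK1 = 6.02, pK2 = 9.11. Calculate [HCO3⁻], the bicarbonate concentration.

α₁ = 1 / (1 + [H⁺]/K1 + K2/[H⁺]) = 1 / (1 + 10^-1.31 + 10^-1.78)
   = 1 / (1 + 0.048978 + 0.016596) = 1/1.0656 = 0.9385
[HCO3⁻] = α₁ × DIC = 0.9385 × 9.42 = 8.84 mmol/kg

[HCO3⁻] = 8.84 mmol/kg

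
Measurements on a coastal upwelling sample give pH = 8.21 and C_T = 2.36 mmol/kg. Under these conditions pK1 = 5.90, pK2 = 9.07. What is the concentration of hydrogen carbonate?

α₁ = 1 / (1 + [H⁺]/K1 + K2/[H⁺]) = 1 / (1 + 10^-2.31 + 10^-0.86)
   = 1 / (1 + 0.0048978 + 0.13804) = 1/1.1429 = 0.8749
[HCO3⁻] = α₁ × DIC = 0.8749 × 2.36 = 2.06 mmol/kg

[HCO3⁻] = 2.06 mmol/kg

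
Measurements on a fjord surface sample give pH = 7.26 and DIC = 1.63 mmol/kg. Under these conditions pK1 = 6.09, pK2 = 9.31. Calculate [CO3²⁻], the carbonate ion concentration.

[CO3²⁻] = 13.5 μmol/kg

α₂ = 1 / (1 + [H⁺]/K2 + [H⁺]²/(K1K2)) = 1 / (1 + 10^+2.05 + 10^+0.88)
   = 1 / (1 + 112.20 + 7.5858) = 1/120.79 = 0.008279
[CO3²⁻] = α₂ × DIC = 0.008279 × 1.63 = 0.0135 mmol/kg = 13.5 μmol/kg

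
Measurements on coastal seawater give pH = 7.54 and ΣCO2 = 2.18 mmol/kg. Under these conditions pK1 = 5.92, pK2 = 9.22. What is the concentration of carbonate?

α₂ = 1 / (1 + [H⁺]/K2 + [H⁺]²/(K1K2)) = 1 / (1 + 10^+1.68 + 10^+0.06)
   = 1 / (1 + 47.863 + 1.1482) = 1/50.011 = 0.02000
[CO3²⁻] = α₂ × DIC = 0.02000 × 2.18 = 0.0436 mmol/kg

[CO3²⁻] = 0.0436 mmol/kg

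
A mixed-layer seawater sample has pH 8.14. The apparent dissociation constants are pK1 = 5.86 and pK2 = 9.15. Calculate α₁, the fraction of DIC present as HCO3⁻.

α₁ = 0.907

α₁ = 1 / (1 + [H⁺]/K1 + K2/[H⁺]) = 1 / (1 + 10^-2.28 + 10^-1.01)
   = 1 / (1 + 0.0052481 + 0.097724) = 1/1.1030 = 0.9066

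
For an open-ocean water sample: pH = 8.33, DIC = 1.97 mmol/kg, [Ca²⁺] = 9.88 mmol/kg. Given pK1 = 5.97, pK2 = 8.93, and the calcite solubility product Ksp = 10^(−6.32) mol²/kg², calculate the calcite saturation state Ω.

α₂ = 1 / (1 + [H⁺]/K2 + [H⁺]²/(K1K2)) = 1 / (1 + 10^+0.60 + 10^-1.76)
   = 1 / (1 + 3.9811 + 0.017378) = 1/4.9984 = 0.2001
[CO3²⁻] = α₂ × DIC = 0.2001 × 1.97 = 0.3941 mmol/kg
Ksp = 10^(−6.32) = 4.786×10^-7
Ω = [Ca²⁺][CO3²⁻]/Ksp = (9.88×10^-3)(3.941×10^-4) / 4.786×10^-7 = 8.14

Ω = 8.14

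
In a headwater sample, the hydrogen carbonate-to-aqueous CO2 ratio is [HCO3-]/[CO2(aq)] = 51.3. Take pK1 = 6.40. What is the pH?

pH = 8.11

From K1 = [H⁺][HCO3-]/[CO2(aq)]:  pH = pK1 + log₁₀([HCO3-]/[CO2(aq)])
log₁₀(51.3) = +1.710
pH = 6.40 + (+1.710) = 8.11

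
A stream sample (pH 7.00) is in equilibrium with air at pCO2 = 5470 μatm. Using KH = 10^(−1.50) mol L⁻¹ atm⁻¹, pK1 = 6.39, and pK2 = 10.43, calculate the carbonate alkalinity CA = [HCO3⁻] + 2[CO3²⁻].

[CO2*] = KH · pCO2 = 10^(−1.50) × 5470×10^-6 = 1.730×10^-4 mol/L
α₀ = 1/(1 + K1/[H⁺] + K1K2/[H⁺]²) = 1/(1 + 10^+0.61 + 10^-2.82) = 0.1970
DIC = [CO2*]/α₀ = 1.730×10^-4 / 0.1970 = 0.8779 mmol/L
CA = (α₁ + 2α₂)·DIC = (0.8027 + 2×0.0002982) × 0.8779 = 0.705 mmol/L

CA = 0.705 mmol/L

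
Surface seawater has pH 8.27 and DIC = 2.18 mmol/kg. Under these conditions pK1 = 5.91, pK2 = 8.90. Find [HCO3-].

[HCO3⁻] = 1.76 mmol/kg

α₁ = 1 / (1 + [H⁺]/K1 + K2/[H⁺]) = 1 / (1 + 10^-2.36 + 10^-0.63)
   = 1 / (1 + 0.0043652 + 0.23442) = 1/1.2388 = 0.8072
[HCO3⁻] = α₁ × DIC = 0.8072 × 2.18 = 1.76 mmol/kg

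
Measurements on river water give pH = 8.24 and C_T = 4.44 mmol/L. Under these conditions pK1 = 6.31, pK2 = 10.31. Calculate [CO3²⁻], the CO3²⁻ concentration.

α₂ = 1 / (1 + [H⁺]/K2 + [H⁺]²/(K1K2)) = 1 / (1 + 10^+2.07 + 10^+0.14)
   = 1 / (1 + 117.49 + 1.3804) = 1/119.87 = 0.008342
[CO3²⁻] = α₂ × DIC = 0.008342 × 4.44 = 0.0370 mmol/L

[CO3²⁻] = 0.0370 mmol/L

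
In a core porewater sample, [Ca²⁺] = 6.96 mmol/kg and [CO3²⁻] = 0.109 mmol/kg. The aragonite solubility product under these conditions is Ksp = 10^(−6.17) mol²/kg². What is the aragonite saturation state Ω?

Ω = 1.12

Ksp = 10^(−6.17) = 6.761×10^-7
Ω = [Ca²⁺][CO3²⁻]/Ksp = (6.96×10^-3)(0.109×10^-3) / 6.761×10^-7 = 1.12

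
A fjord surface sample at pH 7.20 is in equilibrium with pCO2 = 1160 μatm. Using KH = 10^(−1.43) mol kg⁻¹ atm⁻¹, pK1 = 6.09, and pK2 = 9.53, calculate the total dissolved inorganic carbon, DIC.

DIC = 0.601 mmol/kg

[CO2*] = KH · pCO2 = 10^(−1.43) × 1160×10^-6 = 4.310×10^-5 mol/kg
α₀ = 1/(1 + K1/[H⁺] + K1K2/[H⁺]²) = 1/(1 + 10^+1.11 + 10^-1.22) = 0.07172
DIC = [CO2*]/α₀ = 4.310×10^-5 / 0.07172 = 0.601 mmol/kg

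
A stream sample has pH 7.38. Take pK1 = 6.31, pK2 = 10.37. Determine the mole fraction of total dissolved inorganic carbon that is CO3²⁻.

α₂ = 1 / (1 + [H⁺]/K2 + [H⁺]²/(K1K2)) = 1 / (1 + 10^+2.99 + 10^+1.92)
   = 1 / (1 + 977.24 + 83.176) = 1/1061.4 = 0.0009421

α₂ = 0.000942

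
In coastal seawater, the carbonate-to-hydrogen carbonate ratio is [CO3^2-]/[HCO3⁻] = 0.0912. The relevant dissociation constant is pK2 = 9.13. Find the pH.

pH = 8.09

From K2 = [H⁺][CO3^2-]/[HCO3⁻]:  pH = pK2 + log₁₀([CO3^2-]/[HCO3⁻])
log₁₀(0.0912) = -1.040
pH = 9.13 + (-1.040) = 8.09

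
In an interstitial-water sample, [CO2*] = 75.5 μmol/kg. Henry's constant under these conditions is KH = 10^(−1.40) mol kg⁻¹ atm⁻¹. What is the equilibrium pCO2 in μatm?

KH = 10^(−1.40) = 3.981×10^-2 mol kg⁻¹ atm⁻¹
pCO2 = [CO2*]/KH = 75.5×10^-6 / 3.981×10^-2 = 1.90×10^-3 atm = 1900 μatm

pCO2 = 1900 μatm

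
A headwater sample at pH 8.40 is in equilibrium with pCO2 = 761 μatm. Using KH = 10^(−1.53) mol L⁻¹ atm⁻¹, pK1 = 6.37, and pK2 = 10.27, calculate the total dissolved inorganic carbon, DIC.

[CO2*] = KH · pCO2 = 10^(−1.53) × 761×10^-6 = 2.246×10^-5 mol/L
α₀ = 1/(1 + K1/[H⁺] + K1K2/[H⁺]²) = 1/(1 + 10^+2.03 + 10^+0.16) = 0.009124
DIC = [CO2*]/α₀ = 2.246×10^-5 / 0.009124 = 2.46 mmol/L

DIC = 2.46 mmol/L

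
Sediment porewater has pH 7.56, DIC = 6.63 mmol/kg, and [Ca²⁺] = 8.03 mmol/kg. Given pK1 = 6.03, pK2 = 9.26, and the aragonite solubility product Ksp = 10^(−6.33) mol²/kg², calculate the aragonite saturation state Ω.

Ω = 2.16

α₂ = 1 / (1 + [H⁺]/K2 + [H⁺]²/(K1K2)) = 1 / (1 + 10^+1.70 + 10^+0.17)
   = 1 / (1 + 50.119 + 1.4791) = 1/52.598 = 0.01901
[CO3²⁻] = α₂ × DIC = 0.01901 × 6.63 = 0.1261 mmol/kg
Ksp = 10^(−6.33) = 4.677×10^-7
Ω = [Ca²⁺][CO3²⁻]/Ksp = (8.03×10^-3)(1.261×10^-4) / 4.677×10^-7 = 2.16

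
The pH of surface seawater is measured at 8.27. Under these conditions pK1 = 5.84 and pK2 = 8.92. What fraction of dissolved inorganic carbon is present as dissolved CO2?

α₀ = 0.00303

α₀ = 1 / (1 + K1/[H⁺] + K1K2/[H⁺]²) = 1 / (1 + 10^+2.43 + 10^+1.78)
   = 1 / (1 + 269.15 + 60.256) = 1/330.41 = 0.003027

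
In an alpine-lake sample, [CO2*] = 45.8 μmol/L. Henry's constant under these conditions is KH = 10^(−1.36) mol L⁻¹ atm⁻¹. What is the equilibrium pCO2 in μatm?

KH = 10^(−1.36) = 4.365×10^-2 mol L⁻¹ atm⁻¹
pCO2 = [CO2*]/KH = 45.8×10^-6 / 4.365×10^-2 = 1.05×10^-3 atm = 1050 μatm

pCO2 = 1050 μatm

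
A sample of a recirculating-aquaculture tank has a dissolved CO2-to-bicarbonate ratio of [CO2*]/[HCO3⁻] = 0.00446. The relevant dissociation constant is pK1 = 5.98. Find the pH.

pH = 8.33

From K1 = [H⁺][HCO3⁻]/[CO2*]:  pH = pK1 − log₁₀([CO2*]/[HCO3⁻])
log₁₀(0.00446) = -2.351
pH = 5.98 − (-2.351) = 8.33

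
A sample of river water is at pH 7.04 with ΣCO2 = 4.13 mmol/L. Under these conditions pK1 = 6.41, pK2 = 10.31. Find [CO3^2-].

α₂ = 1 / (1 + [H⁺]/K2 + [H⁺]²/(K1K2)) = 1 / (1 + 10^+3.27 + 10^+2.64)
   = 1 / (1 + 1862.1 + 436.52) = 1/2299.6 = 0.0004349
[CO3²⁻] = α₂ × DIC = 0.0004349 × 4.13 = 0.00180 mmol/L = 1.80 μmol/L

[CO3²⁻] = 1.80 μmol/L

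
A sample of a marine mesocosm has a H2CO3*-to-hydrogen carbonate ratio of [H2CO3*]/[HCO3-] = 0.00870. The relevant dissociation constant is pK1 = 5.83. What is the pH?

From K1 = [H⁺][HCO3-]/[H2CO3*]:  pH = pK1 − log₁₀([H2CO3*]/[HCO3-])
log₁₀(0.00870) = -2.060
pH = 5.83 − (-2.060) = 7.89

pH = 7.89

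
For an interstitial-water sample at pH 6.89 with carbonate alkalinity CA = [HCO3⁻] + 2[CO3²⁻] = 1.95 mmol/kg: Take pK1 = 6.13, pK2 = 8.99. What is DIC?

CA = [HCO3⁻] + 2[CO3²⁻] = (α₁ + 2α₂)·DIC
At pH 6.89: [H⁺]/K1 = 10^-0.76 = 0.17378, K2/[H⁺] = 10^-2.10 = 0.0079433
α₁ = 1/(1 + 0.17378 + 0.0079433) = 1/1.1817 = 0.8462; α₂ = α₁·K2/[H⁺] = 0.006722
α₁ + 2α₂ = 0.8597
DIC = CA / (α₁ + 2α₂) = 1.95 / 0.8597 = 2.27 mmol/kg

DIC = 2.27 mmol/kg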